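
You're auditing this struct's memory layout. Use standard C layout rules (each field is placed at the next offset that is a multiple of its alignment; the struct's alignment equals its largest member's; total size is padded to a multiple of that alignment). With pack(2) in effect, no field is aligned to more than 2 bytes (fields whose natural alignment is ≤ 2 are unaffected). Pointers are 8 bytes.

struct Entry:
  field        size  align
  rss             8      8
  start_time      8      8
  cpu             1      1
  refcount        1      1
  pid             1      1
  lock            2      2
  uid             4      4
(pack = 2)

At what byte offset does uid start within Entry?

@0: rss [8B, align 2] → 8
@8: start_time [8B, align 2] → 16
@16: cpu [1B, align 1] → 17
@17: refcount [1B, align 1] → 18
@18: pid [1B, align 1] → 19
+1 pad (align 2)
@20: lock [2B, align 2] → 22
@22: uid [4B, align 2] → 26

22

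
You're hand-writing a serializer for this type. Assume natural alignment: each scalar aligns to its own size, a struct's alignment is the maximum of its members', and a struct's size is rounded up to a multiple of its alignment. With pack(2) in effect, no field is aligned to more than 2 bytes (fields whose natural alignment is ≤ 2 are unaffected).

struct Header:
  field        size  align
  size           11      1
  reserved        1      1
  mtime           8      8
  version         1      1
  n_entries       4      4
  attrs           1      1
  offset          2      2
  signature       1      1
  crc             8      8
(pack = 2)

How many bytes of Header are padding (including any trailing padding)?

3

size at 0 (size 11, align 1) → ends 11
reserved at 11 (size 1, align 1) → ends 12
mtime at 12 (size 8, align 2) → ends 20
version at 20 (size 1, align 1) → ends 21
pad 1 to align 2 for n_entries
n_entries at 22 (size 4, align 2) → ends 26
attrs at 26 (size 1, align 1) → ends 27
pad 1 to align 2 for offset
offset at 28 (size 2, align 2) → ends 30
signature at 30 (size 1, align 1) → ends 31
pad 1 to align 2 for crc
crc at 32 (size 8, align 2) → ends 40
total 40 bytes, alignment 2
data bytes 37, size 40 → padding 3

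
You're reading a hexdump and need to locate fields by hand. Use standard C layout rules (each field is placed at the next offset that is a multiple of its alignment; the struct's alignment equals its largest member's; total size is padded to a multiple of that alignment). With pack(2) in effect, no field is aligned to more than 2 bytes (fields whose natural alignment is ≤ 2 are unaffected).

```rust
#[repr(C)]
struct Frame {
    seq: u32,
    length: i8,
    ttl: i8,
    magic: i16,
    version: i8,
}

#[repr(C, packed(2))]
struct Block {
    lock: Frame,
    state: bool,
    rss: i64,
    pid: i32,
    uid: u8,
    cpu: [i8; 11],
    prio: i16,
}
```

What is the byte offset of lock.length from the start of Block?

Frame: 0..4  seq  (4B, 4-aligned); 4..5  length  (1B, 1-aligned); 5..6  ttl  (1B, 1-aligned); 6..8  magic  (2B, 2-aligned); 8..9  version  (1B, 1-aligned); 9..12  -- tail padding (3B); sizeof = 12, alignof = 4
0..12  lock  (12B, 2-aligned)
within Frame: length at 4
0 + 4 = 4

4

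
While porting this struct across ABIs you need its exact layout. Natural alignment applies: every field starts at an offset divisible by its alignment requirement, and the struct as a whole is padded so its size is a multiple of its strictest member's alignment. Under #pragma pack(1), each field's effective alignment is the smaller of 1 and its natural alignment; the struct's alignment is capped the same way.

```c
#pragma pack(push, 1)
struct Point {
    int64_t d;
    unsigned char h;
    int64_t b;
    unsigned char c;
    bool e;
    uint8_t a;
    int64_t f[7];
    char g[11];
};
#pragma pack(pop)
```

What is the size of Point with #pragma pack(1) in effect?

0..8  d  (8B, 1-aligned)
8..9  h  (1B, 1-aligned)
9..17  b  (8B, 1-aligned)
17..18  c  (1B, 1-aligned)
18..19  e  (1B, 1-aligned)
19..20  a  (1B, 1-aligned)
20..76  f  (56B, 1-aligned)
76..87  g  (11B, 1-aligned)
sizeof = 87, alignof = 1

87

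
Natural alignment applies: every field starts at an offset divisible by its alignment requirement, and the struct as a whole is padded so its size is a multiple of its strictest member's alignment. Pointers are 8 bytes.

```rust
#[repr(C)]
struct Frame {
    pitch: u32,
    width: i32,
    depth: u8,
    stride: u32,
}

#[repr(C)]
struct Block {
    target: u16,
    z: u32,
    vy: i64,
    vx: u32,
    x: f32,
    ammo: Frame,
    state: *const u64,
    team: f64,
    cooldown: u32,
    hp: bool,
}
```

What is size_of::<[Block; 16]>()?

1024

Frame: pitch at 0 (size 4, align 4) → ends 4; width at 4 (size 4, align 4) → ends 8; depth at 8 (size 1, align 1) → ends 9; pad 3 to align 4 for stride; stride at 12 (size 4, align 4) → ends 16; total 16 bytes, alignment 4
target at 0 (size 2, align 2) → ends 2
pad 2 to align 4 for z
z at 4 (size 4, align 4) → ends 8
vy at 8 (size 8, align 8) → ends 16
vx at 16 (size 4, align 4) → ends 20
x at 20 (size 4, align 4) → ends 24
ammo at 24 (size 16, align 4) → ends 40
state at 40 (size 8, align 8) → ends 48
team at 48 (size 8, align 8) → ends 56
cooldown at 56 (size 4, align 4) → ends 60
hp at 60 (size 1, align 1) → ends 61
tail pad 3 to reach multiple of 8
total 64 bytes, alignment 8
array of 16: 16 × 64 = 1024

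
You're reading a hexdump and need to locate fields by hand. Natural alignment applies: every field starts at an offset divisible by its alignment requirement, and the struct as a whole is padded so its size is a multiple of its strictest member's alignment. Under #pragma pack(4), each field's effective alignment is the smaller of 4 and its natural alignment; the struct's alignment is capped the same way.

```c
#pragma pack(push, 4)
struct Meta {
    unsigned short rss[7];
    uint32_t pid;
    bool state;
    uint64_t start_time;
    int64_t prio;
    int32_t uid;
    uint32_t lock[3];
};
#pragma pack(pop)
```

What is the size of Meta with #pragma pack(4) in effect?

rss at 0 (size 14, align 2) → ends 14
pad 2 to align 4 for pid
pid at 16 (size 4, align 4) → ends 20
state at 20 (size 1, align 1) → ends 21
pad 3 to align 4 for start_time
start_time at 24 (size 8, align 4) → ends 32
prio at 32 (size 8, align 4) → ends 40
uid at 40 (size 4, align 4) → ends 44
lock at 44 (size 12, align 4) → ends 56
total 56 bytes, alignment 4

56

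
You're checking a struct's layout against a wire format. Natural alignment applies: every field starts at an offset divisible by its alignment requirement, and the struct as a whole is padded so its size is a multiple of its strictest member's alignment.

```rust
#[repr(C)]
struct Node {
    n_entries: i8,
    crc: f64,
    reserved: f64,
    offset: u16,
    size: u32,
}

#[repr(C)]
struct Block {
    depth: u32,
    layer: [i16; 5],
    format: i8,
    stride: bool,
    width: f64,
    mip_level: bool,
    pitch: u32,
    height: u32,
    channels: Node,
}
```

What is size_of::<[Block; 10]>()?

Node: 0..1  n_entries  (1B, 1-aligned); 1..8  -- padding (7B); 8..16  crc  (8B, 8-aligned); 16..24  reserved  (8B, 8-aligned); 24..26  offset  (2B, 2-aligned); 26..28  -- padding (2B); 28..32  size  (4B, 4-aligned); sizeof = 32, alignof = 8
0..4  depth  (4B, 4-aligned)
4..14  layer  (10B, 2-aligned)
14..15  format  (1B, 1-aligned)
15..16  stride  (1B, 1-aligned)
16..24  width  (8B, 8-aligned)
24..25  mip_level  (1B, 1-aligned)
25..28  -- padding (3B)
28..32  pitch  (4B, 4-aligned)
32..36  height  (4B, 4-aligned)
36..40  -- padding (4B)
40..72  channels  (32B, 8-aligned)
sizeof = 72, alignof = 8
array of 10: 10 × 72 = 720

720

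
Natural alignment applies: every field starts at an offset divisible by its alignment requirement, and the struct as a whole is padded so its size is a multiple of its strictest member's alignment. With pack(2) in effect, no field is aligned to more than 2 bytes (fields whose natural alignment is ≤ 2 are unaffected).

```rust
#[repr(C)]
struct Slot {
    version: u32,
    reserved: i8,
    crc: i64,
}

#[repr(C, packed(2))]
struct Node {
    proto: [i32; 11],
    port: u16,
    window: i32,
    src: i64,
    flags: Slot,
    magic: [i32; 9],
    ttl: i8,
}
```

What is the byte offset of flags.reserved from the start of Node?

Slot: @0: version [4B, align 4] → 4; @4: reserved [1B, align 1] → 5; +3 pad (align 8); @8: crc [8B, align 8] → 16; size 16, align 8
@0: proto [44B, align 2] → 44
@44: port [2B, align 2] → 46
@46: window [4B, align 2] → 50
@50: src [8B, align 2] → 58
@58: flags [16B, align 2] → 74
within Slot: reserved at 4
58 + 4 = 62

62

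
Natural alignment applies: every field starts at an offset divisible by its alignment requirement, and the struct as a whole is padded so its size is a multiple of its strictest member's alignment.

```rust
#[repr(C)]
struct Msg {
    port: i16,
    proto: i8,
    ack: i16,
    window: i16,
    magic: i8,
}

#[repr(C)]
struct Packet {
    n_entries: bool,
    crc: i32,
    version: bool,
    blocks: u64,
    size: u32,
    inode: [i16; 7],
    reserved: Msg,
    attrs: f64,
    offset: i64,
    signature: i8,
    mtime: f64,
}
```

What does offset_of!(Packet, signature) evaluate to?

72

Msg: @0: port [2B, align 2] → 2; @2: proto [1B, align 1] → 3; +1 pad (align 2); @4: ack [2B, align 2] → 6; @6: window [2B, align 2] → 8; @8: magic [1B, align 1] → 9; +1 tail pad (align 2); size 10, align 2
@0: n_entries [1B, align 1] → 1
+3 pad (align 4)
@4: crc [4B, align 4] → 8
@8: version [1B, align 1] → 9
+7 pad (align 8)
@16: blocks [8B, align 8] → 24
@24: size [4B, align 4] → 28
@28: inode [14B, align 2] → 42
@42: reserved [10B, align 2] → 52
+4 pad (align 8)
@56: attrs [8B, align 8] → 64
@64: offset [8B, align 8] → 72
@72: signature [1B, align 1] → 73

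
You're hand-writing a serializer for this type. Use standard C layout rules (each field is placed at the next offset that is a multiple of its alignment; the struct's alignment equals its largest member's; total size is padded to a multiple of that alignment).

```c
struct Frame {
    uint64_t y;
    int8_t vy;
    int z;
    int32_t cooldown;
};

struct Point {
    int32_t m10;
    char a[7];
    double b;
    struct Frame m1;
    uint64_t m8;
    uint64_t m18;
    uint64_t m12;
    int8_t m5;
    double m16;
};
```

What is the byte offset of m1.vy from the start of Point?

Frame: 0..8  y  (8B, 8-aligned); 8..9  vy  (1B, 1-aligned); 9..12  -- padding (3B); 12..16  z  (4B, 4-aligned); 16..20  cooldown  (4B, 4-aligned); 20..24  -- tail padding (4B); sizeof = 24, alignof = 8
0..4  m10  (4B, 4-aligned)
4..11  a  (7B, 1-aligned)
11..16  -- padding (5B)
16..24  b  (8B, 8-aligned)
24..48  m1  (24B, 8-aligned)
within Frame: vy at 8
24 + 8 = 32

32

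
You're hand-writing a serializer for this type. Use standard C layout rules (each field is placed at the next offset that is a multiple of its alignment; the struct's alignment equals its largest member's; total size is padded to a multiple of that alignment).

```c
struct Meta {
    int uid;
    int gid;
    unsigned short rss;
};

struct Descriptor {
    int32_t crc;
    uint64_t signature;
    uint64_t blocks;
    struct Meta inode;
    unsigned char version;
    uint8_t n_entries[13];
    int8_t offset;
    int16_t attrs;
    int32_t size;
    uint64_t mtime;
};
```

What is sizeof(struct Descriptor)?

72

Meta: 0..4  uid  (4B, 4-aligned); 4..8  gid  (4B, 4-aligned); 8..10  rss  (2B, 2-aligned); 10..12  -- tail padding (2B); sizeof = 12, alignof = 4
0..4  crc  (4B, 4-aligned)
4..8  -- padding (4B)
8..16  signature  (8B, 8-aligned)
16..24  blocks  (8B, 8-aligned)
24..36  inode  (12B, 4-aligned)
36..37  version  (1B, 1-aligned)
37..50  n_entries  (13B, 1-aligned)
50..51  offset  (1B, 1-aligned)
51..52  -- padding (1B)
52..54  attrs  (2B, 2-aligned)
54..56  -- padding (2B)
56..60  size  (4B, 4-aligned)
60..64  -- padding (4B)
64..72  mtime  (8B, 8-aligned)
sizeof = 72, alignof = 8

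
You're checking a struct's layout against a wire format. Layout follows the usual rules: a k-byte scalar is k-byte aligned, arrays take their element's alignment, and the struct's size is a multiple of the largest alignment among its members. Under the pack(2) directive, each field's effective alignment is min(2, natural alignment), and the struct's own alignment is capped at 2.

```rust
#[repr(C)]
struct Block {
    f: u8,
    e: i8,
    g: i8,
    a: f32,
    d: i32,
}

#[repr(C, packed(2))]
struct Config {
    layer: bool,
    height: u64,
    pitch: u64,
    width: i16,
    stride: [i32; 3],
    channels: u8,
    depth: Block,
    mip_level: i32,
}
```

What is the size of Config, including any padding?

50 bytes

Block: f at 0 (size 1, align 1) → ends 1; e at 1 (size 1, align 1) → ends 2; g at 2 (size 1, align 1) → ends 3; pad 1 to align 4 for a; a at 4 (size 4, align 4) → ends 8; d at 8 (size 4, align 4) → ends 12; total 12 bytes, alignment 4
layer at 0 (size 1, align 1) → ends 1
pad 1 to align 2 for height
height at 2 (size 8, align 2) → ends 10
pitch at 10 (size 8, align 2) → ends 18
width at 18 (size 2, align 2) → ends 20
stride at 20 (size 12, align 2) → ends 32
channels at 32 (size 1, align 1) → ends 33
pad 1 to align 2 for depth
depth at 34 (size 12, align 2) → ends 46
mip_level at 46 (size 4, align 2) → ends 50
total 50 bytes, alignment 2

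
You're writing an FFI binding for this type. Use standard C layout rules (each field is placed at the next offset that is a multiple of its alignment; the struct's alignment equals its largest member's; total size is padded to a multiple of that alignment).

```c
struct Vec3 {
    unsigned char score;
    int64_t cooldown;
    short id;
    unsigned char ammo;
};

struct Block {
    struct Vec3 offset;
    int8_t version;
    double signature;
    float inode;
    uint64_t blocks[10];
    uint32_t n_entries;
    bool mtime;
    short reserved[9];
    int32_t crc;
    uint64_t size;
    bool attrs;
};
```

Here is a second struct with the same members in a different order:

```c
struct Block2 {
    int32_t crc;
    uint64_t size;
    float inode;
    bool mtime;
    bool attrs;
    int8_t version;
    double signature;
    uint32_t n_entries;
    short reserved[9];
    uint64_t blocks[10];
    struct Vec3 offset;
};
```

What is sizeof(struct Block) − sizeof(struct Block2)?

16

Vec3: @0: score [1B, align 1] → 1; +7 pad (align 8); @8: cooldown [8B, align 8] → 16; @16: id [2B, align 2] → 18; @18: ammo [1B, align 1] → 19; +5 tail pad (align 8); size 24, align 8
@0: offset [24B, align 8] → 24
@24: version [1B, align 1] → 25
+7 pad (align 8)
@32: signature [8B, align 8] → 40
@40: inode [4B, align 4] → 44
+4 pad (align 8)
@48: blocks [80B, align 8] → 128
@128: n_entries [4B, align 4] → 132
@132: mtime [1B, align 1] → 133
+1 pad (align 2)
@134: reserved [18B, align 2] → 152
@152: crc [4B, align 4] → 156
+4 pad (align 8)
@160: size [8B, align 8] → 168
@168: attrs [1B, align 1] → 169
+7 tail pad (align 8)
size 176, align 8
— Block2 —
@0: crc [4B, align 4] → 4
+4 pad (align 8)
@8: size [8B, align 8] → 16
@16: inode [4B, align 4] → 20
@20: mtime [1B, align 1] → 21
@21: attrs [1B, align 1] → 22
@22: version [1B, align 1] → 23
+1 pad (align 8)
@24: signature [8B, align 8] → 32
@32: n_entries [4B, align 4] → 36
@36: reserved [18B, align 2] → 54
+2 pad (align 8)
@56: blocks [80B, align 8] → 136
@136: offset [24B, align 8] → 160
size 160, align 8
176 − 160 = 16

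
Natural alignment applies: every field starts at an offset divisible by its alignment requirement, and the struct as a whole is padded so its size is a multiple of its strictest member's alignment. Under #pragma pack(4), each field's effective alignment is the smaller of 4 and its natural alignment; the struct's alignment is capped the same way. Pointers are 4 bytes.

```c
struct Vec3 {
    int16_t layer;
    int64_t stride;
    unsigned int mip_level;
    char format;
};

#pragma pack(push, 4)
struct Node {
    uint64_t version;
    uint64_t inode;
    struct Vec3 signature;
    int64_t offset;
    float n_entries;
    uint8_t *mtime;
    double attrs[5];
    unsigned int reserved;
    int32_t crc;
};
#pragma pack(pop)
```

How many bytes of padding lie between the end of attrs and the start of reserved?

Vec3: 0..2  layer  (2B, 2-aligned); 2..8  -- padding (6B); 8..16  stride  (8B, 8-aligned); 16..20  mip_level  (4B, 4-aligned); 20..21  format  (1B, 1-aligned); 21..24  -- tail padding (3B); sizeof = 24, alignof = 8
0..8  version  (8B, 4-aligned)
8..16  inode  (8B, 4-aligned)
16..40  signature  (24B, 4-aligned)
40..48  offset  (8B, 4-aligned)
48..52  n_entries  (4B, 4-aligned)
52..56  mtime  (4B, 4-aligned)
56..96  attrs  (40B, 4-aligned)
96..100  reserved  (4B, 4-aligned)

0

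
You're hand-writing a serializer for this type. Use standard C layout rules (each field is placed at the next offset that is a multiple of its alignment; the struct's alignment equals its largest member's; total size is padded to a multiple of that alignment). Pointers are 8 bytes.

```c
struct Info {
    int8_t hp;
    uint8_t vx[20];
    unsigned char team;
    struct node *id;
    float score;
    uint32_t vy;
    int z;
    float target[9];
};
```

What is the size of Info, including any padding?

80 bytes

0..1  hp  (1B, 1-aligned)
1..21  vx  (20B, 1-aligned)
21..22  team  (1B, 1-aligned)
22..24  -- padding (2B)
24..32  id  (8B, 8-aligned)
32..36  score  (4B, 4-aligned)
36..40  vy  (4B, 4-aligned)
40..44  z  (4B, 4-aligned)
44..80  target  (36B, 4-aligned)
sizeof = 80, alignof = 8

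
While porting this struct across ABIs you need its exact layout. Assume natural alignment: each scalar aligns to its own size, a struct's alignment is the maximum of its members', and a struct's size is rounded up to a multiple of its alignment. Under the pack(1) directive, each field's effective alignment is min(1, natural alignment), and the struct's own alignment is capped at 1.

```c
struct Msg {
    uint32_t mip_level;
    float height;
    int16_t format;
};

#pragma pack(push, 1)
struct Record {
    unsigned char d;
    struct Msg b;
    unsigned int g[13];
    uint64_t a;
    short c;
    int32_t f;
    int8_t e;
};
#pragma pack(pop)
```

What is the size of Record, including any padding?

Msg: 0..4  mip_level  (4B, 4-aligned); 4..8  height  (4B, 4-aligned); 8..10  format  (2B, 2-aligned); 10..12  -- tail padding (2B); sizeof = 12, alignof = 4
0..1  d  (1B, 1-aligned)
1..13  b  (12B, 1-aligned)
13..65  g  (52B, 1-aligned)
65..73  a  (8B, 1-aligned)
73..75  c  (2B, 1-aligned)
75..79  f  (4B, 1-aligned)
79..80  e  (1B, 1-aligned)
sizeof = 80, alignof = 1

80 bytes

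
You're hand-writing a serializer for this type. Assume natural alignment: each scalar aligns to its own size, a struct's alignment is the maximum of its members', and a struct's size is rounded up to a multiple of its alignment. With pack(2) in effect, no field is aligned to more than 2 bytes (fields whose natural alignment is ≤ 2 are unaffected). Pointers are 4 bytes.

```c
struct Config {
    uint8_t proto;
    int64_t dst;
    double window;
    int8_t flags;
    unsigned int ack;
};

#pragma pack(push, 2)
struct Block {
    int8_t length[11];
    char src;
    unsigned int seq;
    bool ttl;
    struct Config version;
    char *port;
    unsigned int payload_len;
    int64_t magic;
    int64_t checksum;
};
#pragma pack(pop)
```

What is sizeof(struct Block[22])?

Config: proto at 0 (size 1, align 1) → ends 1; pad 7 to align 8 for dst; dst at 8 (size 8, align 8) → ends 16; window at 16 (size 8, align 8) → ends 24; flags at 24 (size 1, align 1) → ends 25; pad 3 to align 4 for ack; ack at 28 (size 4, align 4) → ends 32; total 32 bytes, alignment 8
length at 0 (size 11, align 1) → ends 11
src at 11 (size 1, align 1) → ends 12
seq at 12 (size 4, align 2) → ends 16
ttl at 16 (size 1, align 1) → ends 17
pad 1 to align 2 for version
version at 18 (size 32, align 2) → ends 50
port at 50 (size 4, align 2) → ends 54
payload_len at 54 (size 4, align 2) → ends 58
magic at 58 (size 8, align 2) → ends 66
checksum at 66 (size 8, align 2) → ends 74
total 74 bytes, alignment 2
array of 22: 22 × 74 = 1628

1628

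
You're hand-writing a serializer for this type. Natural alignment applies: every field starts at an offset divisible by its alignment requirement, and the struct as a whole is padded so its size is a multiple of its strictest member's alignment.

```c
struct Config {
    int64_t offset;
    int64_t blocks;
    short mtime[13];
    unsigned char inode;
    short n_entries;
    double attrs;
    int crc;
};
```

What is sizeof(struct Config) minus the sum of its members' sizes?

offset at 0 (size 8, align 8) → ends 8
blocks at 8 (size 8, align 8) → ends 16
mtime at 16 (size 26, align 2) → ends 42
inode at 42 (size 1, align 1) → ends 43
pad 1 to align 2 for n_entries
n_entries at 44 (size 2, align 2) → ends 46
pad 2 to align 8 for attrs
attrs at 48 (size 8, align 8) → ends 56
crc at 56 (size 4, align 4) → ends 60
tail pad 4 to reach multiple of 8
total 64 bytes, alignment 8
data bytes 57, size 64 → padding 7

7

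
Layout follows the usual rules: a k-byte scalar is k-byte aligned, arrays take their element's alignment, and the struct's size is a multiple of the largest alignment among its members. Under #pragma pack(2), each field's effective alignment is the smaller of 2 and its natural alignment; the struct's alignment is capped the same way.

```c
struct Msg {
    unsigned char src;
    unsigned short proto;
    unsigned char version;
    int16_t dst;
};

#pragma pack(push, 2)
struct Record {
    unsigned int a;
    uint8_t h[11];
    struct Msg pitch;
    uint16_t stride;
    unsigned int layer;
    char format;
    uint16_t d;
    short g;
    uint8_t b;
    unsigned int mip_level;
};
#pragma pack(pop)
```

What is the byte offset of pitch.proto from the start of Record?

18

Msg: src at 0 (size 1, align 1) → ends 1; pad 1 to align 2 for proto; proto at 2 (size 2, align 2) → ends 4; version at 4 (size 1, align 1) → ends 5; pad 1 to align 2 for dst; dst at 6 (size 2, align 2) → ends 8; total 8 bytes, alignment 2
a at 0 (size 4, align 2) → ends 4
h at 4 (size 11, align 1) → ends 15
pad 1 to align 2 for pitch
pitch at 16 (size 8, align 2) → ends 24
within Msg: proto at 2
16 + 2 = 18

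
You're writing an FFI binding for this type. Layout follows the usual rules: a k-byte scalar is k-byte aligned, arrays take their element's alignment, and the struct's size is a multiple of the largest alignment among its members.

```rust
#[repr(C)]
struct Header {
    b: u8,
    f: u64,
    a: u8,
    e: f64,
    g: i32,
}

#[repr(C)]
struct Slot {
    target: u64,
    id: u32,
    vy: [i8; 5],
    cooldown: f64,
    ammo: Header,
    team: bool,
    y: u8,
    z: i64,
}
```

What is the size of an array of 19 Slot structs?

Header: @0: b [1B, align 1] → 1; +7 pad (align 8); @8: f [8B, align 8] → 16; @16: a [1B, align 1] → 17; +7 pad (align 8); @24: e [8B, align 8] → 32; @32: g [4B, align 4] → 36; +4 tail pad (align 8); size 40, align 8
@0: target [8B, align 8] → 8
@8: id [4B, align 4] → 12
@12: vy [5B, align 1] → 17
+7 pad (align 8)
@24: cooldown [8B, align 8] → 32
@32: ammo [40B, align 8] → 72
@72: team [1B, align 1] → 73
@73: y [1B, align 1] → 74
+6 pad (align 8)
@80: z [8B, align 8] → 88
size 88, align 8
array of 19: 19 × 88 = 1672

1672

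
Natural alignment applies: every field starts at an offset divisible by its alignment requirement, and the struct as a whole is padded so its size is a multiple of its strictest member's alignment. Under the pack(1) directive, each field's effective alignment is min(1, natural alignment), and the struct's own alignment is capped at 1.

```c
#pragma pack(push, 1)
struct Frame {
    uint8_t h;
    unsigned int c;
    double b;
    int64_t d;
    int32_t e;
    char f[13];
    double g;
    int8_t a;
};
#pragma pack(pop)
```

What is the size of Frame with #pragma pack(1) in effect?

47

@0: h [1B, align 1] → 1
@1: c [4B, align 1] → 5
@5: b [8B, align 1] → 13
@13: d [8B, align 1] → 21
@21: e [4B, align 1] → 25
@25: f [13B, align 1] → 38
@38: g [8B, align 1] → 46
@46: a [1B, align 1] → 47
size 47, align 1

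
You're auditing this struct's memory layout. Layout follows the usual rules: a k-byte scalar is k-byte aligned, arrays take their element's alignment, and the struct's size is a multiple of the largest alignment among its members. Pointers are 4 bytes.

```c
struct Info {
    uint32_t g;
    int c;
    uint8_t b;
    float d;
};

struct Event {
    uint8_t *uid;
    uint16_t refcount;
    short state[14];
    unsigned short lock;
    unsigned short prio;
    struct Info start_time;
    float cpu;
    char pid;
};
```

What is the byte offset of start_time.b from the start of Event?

48

Info: @0: g [4B, align 4] → 4; @4: c [4B, align 4] → 8; @8: b [1B, align 1] → 9; +3 pad (align 4); @12: d [4B, align 4] → 16; size 16, align 4
@0: uid [4B, align 4] → 4
@4: refcount [2B, align 2] → 6
@6: state [28B, align 2] → 34
@34: lock [2B, align 2] → 36
@36: prio [2B, align 2] → 38
+2 pad (align 4)
@40: start_time [16B, align 4] → 56
within Info: b at 8
40 + 8 = 48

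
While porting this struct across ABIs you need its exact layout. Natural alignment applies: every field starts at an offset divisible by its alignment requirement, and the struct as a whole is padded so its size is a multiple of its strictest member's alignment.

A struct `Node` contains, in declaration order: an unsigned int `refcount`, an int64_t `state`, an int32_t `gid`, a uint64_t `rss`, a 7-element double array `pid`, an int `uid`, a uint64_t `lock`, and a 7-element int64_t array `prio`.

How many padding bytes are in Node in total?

refcount at 0 (size 4, align 4) → ends 4
pad 4 to align 8 for state
state at 8 (size 8, align 8) → ends 16
gid at 16 (size 4, align 4) → ends 20
pad 4 to align 8 for rss
rss at 24 (size 8, align 8) → ends 32
pid at 32 (size 56, align 8) → ends 88
uid at 88 (size 4, align 4) → ends 92
pad 4 to align 8 for lock
lock at 96 (size 8, align 8) → ends 104
prio at 104 (size 56, align 8) → ends 160
total 160 bytes, alignment 8
data bytes 148, size 160 → padding 12

12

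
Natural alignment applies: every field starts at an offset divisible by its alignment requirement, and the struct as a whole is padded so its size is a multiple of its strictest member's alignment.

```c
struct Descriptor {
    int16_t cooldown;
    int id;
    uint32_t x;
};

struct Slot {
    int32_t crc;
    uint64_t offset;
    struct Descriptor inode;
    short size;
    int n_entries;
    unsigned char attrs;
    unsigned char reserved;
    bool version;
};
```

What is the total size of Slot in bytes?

Descriptor: @0: cooldown [2B, align 2] → 2; +2 pad (align 4); @4: id [4B, align 4] → 8; @8: x [4B, align 4] → 12; size 12, align 4
@0: crc [4B, align 4] → 4
+4 pad (align 8)
@8: offset [8B, align 8] → 16
@16: inode [12B, align 4] → 28
@28: size [2B, align 2] → 30
+2 pad (align 4)
@32: n_entries [4B, align 4] → 36
@36: attrs [1B, align 1] → 37
@37: reserved [1B, align 1] → 38
@38: version [1B, align 1] → 39
+1 tail pad (align 8)
size 40, align 8

40 bytes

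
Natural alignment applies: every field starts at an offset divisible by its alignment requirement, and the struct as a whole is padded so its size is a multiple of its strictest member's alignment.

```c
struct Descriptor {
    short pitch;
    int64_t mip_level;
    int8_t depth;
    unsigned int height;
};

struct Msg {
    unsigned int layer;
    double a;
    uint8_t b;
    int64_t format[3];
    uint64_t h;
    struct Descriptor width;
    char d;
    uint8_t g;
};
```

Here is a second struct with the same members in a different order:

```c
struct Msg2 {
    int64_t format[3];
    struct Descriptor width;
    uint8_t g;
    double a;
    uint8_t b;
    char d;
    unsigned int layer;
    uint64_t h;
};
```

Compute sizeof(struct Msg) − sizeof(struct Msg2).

Descriptor: @0: pitch [2B, align 2] → 2; +6 pad (align 8); @8: mip_level [8B, align 8] → 16; @16: depth [1B, align 1] → 17; +3 pad (align 4); @20: height [4B, align 4] → 24; size 24, align 8
@0: layer [4B, align 4] → 4
+4 pad (align 8)
@8: a [8B, align 8] → 16
@16: b [1B, align 1] → 17
+7 pad (align 8)
@24: format [24B, align 8] → 48
@48: h [8B, align 8] → 56
@56: width [24B, align 8] → 80
@80: d [1B, align 1] → 81
@81: g [1B, align 1] → 82
+6 tail pad (align 8)
size 88, align 8
— Msg2 —
@0: format [24B, align 8] → 24
@24: width [24B, align 8] → 48
@48: g [1B, align 1] → 49
+7 pad (align 8)
@56: a [8B, align 8] → 64
@64: b [1B, align 1] → 65
@65: d [1B, align 1] → 66
+2 pad (align 4)
@68: layer [4B, align 4] → 72
@72: h [8B, align 8] → 80
size 80, align 8
88 − 80 = 8

8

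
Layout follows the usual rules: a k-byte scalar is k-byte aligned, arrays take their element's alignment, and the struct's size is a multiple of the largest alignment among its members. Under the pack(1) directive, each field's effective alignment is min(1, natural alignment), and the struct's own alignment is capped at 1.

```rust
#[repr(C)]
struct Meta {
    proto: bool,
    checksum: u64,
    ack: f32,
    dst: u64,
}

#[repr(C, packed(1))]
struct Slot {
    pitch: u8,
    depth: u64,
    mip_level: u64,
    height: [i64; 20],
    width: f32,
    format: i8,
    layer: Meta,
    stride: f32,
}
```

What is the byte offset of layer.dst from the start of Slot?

206

Meta: 0..1  proto  (1B, 1-aligned); 1..8  -- padding (7B); 8..16  checksum  (8B, 8-aligned); 16..20  ack  (4B, 4-aligned); 20..24  -- padding (4B); 24..32  dst  (8B, 8-aligned); sizeof = 32, alignof = 8
0..1  pitch  (1B, 1-aligned)
1..9  depth  (8B, 1-aligned)
9..17  mip_level  (8B, 1-aligned)
17..177  height  (160B, 1-aligned)
177..181  width  (4B, 1-aligned)
181..182  format  (1B, 1-aligned)
182..214  layer  (32B, 1-aligned)
within Meta: dst at 24
182 + 24 = 206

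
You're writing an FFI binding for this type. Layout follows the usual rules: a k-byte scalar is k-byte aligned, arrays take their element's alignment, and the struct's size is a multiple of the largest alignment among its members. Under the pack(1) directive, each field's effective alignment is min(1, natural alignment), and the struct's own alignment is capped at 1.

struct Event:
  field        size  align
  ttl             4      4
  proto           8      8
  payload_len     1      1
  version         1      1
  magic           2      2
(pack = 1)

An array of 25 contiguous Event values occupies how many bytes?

400

0..4  ttl  (4B, 1-aligned)
4..12  proto  (8B, 1-aligned)
12..13  payload_len  (1B, 1-aligned)
13..14  version  (1B, 1-aligned)
14..16  magic  (2B, 1-aligned)
sizeof = 16, alignof = 1
array of 25: 25 × 16 = 400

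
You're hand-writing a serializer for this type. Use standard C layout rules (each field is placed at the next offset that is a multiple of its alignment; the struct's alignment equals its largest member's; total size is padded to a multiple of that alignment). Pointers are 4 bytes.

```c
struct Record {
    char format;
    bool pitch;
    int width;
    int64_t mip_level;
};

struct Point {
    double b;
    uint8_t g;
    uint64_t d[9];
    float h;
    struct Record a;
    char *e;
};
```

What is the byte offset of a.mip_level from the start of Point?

Record: 0..1  format  (1B, 1-aligned); 1..2  pitch  (1B, 1-aligned); 2..4  -- padding (2B); 4..8  width  (4B, 4-aligned); 8..16  mip_level  (8B, 8-aligned); sizeof = 16, alignof = 8
0..8  b  (8B, 8-aligned)
8..9  g  (1B, 1-aligned)
9..16  -- padding (7B)
16..88  d  (72B, 8-aligned)
88..92  h  (4B, 4-aligned)
92..96  -- padding (4B)
96..112  a  (16B, 8-aligned)
within Record: mip_level at 8
96 + 8 = 104

104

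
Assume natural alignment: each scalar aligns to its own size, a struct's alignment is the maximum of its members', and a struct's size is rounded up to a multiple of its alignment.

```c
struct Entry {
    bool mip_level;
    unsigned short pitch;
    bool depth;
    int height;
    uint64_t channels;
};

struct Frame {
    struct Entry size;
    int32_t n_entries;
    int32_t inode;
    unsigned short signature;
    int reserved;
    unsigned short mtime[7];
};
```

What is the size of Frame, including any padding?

56

Entry: @0: mip_level [1B, align 1] → 1; +1 pad (align 2); @2: pitch [2B, align 2] → 4; @4: depth [1B, align 1] → 5; +3 pad (align 4); @8: height [4B, align 4] → 12; +4 pad (align 8); @16: channels [8B, align 8] → 24; size 24, align 8
@0: size [24B, align 8] → 24
@24: n_entries [4B, align 4] → 28
@28: inode [4B, align 4] → 32
@32: signature [2B, align 2] → 34
+2 pad (align 4)
@36: reserved [4B, align 4] → 40
@40: mtime [14B, align 2] → 54
+2 tail pad (align 8)
size 56, align 8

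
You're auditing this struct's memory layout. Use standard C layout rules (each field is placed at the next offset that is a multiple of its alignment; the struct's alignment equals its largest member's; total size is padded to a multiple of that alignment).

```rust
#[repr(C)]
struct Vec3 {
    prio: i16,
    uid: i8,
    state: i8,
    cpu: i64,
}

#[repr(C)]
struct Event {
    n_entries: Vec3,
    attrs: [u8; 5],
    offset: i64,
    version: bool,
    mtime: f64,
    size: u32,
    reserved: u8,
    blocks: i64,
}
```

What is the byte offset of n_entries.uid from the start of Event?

Vec3: prio at 0 (size 2, align 2) → ends 2; uid at 2 (size 1, align 1) → ends 3; state at 3 (size 1, align 1) → ends 4; pad 4 to align 8 for cpu; cpu at 8 (size 8, align 8) → ends 16; total 16 bytes, alignment 8
n_entries at 0 (size 16, align 8) → ends 16
within Vec3: uid at 2
0 + 2 = 2

2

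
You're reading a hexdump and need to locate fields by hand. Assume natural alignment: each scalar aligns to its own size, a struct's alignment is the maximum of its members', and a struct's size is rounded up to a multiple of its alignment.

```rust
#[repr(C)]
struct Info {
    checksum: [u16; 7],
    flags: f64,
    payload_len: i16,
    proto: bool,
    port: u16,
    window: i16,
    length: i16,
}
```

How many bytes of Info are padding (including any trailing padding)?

9

0..14  checksum  (14B, 2-aligned)
14..16  -- padding (2B)
16..24  flags  (8B, 8-aligned)
24..26  payload_len  (2B, 2-aligned)
26..27  proto  (1B, 1-aligned)
27..28  -- padding (1B)
28..30  port  (2B, 2-aligned)
30..32  window  (2B, 2-aligned)
32..34  length  (2B, 2-aligned)
34..40  -- tail padding (6B)
sizeof = 40, alignof = 8
data bytes 31, size 40 → padding 9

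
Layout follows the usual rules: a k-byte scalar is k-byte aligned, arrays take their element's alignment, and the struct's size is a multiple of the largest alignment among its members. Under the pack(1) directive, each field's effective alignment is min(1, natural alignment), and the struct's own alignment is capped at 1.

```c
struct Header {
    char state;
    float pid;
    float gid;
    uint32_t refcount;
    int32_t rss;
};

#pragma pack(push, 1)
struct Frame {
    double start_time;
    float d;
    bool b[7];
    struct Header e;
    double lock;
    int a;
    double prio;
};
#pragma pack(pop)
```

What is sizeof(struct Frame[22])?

Header: state at 0 (size 1, align 1) → ends 1; pad 3 to align 4 for pid; pid at 4 (size 4, align 4) → ends 8; gid at 8 (size 4, align 4) → ends 12; refcount at 12 (size 4, align 4) → ends 16; rss at 16 (size 4, align 4) → ends 20; total 20 bytes, alignment 4
start_time at 0 (size 8, align 1) → ends 8
d at 8 (size 4, align 1) → ends 12
b at 12 (size 7, align 1) → ends 19
e at 19 (size 20, align 1) → ends 39
lock at 39 (size 8, align 1) → ends 47
a at 47 (size 4, align 1) → ends 51
prio at 51 (size 8, align 1) → ends 59
total 59 bytes, alignment 1
array of 22: 22 × 59 = 1298

1298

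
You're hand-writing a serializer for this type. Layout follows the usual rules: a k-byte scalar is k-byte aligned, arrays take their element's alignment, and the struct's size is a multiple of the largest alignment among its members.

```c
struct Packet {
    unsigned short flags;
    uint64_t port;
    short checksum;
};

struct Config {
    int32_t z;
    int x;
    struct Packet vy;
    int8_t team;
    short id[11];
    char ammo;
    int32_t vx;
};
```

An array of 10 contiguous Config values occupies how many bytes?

640

Packet: flags at 0 (size 2, align 2) → ends 2; pad 6 to align 8 for port; port at 8 (size 8, align 8) → ends 16; checksum at 16 (size 2, align 2) → ends 18; tail pad 6 to reach multiple of 8; total 24 bytes, alignment 8
z at 0 (size 4, align 4) → ends 4
x at 4 (size 4, align 4) → ends 8
vy at 8 (size 24, align 8) → ends 32
team at 32 (size 1, align 1) → ends 33
pad 1 to align 2 for id
id at 34 (size 22, align 2) → ends 56
ammo at 56 (size 1, align 1) → ends 57
pad 3 to align 4 for vx
vx at 60 (size 4, align 4) → ends 64
total 64 bytes, alignment 8
array of 10: 10 × 64 = 640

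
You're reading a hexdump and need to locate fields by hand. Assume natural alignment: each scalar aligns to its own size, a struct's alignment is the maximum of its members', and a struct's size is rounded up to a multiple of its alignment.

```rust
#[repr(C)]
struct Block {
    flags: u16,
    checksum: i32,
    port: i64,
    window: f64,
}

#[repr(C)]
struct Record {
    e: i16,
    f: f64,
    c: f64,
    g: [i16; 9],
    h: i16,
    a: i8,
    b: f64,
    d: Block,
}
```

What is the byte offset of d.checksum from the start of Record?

Block: flags at 0 (size 2, align 2) → ends 2; pad 2 to align 4 for checksum; checksum at 4 (size 4, align 4) → ends 8; port at 8 (size 8, align 8) → ends 16; window at 16 (size 8, align 8) → ends 24; total 24 bytes, alignment 8
e at 0 (size 2, align 2) → ends 2
pad 6 to align 8 for f
f at 8 (size 8, align 8) → ends 16
c at 16 (size 8, align 8) → ends 24
g at 24 (size 18, align 2) → ends 42
h at 42 (size 2, align 2) → ends 44
a at 44 (size 1, align 1) → ends 45
pad 3 to align 8 for b
b at 48 (size 8, align 8) → ends 56
d at 56 (size 24, align 8) → ends 80
within Block: checksum at 4
56 + 4 = 60

60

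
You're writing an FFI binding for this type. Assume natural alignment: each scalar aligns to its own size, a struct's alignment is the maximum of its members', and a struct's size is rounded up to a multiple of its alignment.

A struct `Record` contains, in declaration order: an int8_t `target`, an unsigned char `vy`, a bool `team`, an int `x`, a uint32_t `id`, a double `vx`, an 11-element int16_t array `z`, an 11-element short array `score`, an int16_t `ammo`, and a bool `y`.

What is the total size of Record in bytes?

72

@0: target [1B, align 1] → 1
@1: vy [1B, align 1] → 2
@2: team [1B, align 1] → 3
+1 pad (align 4)
@4: x [4B, align 4] → 8
@8: id [4B, align 4] → 12
+4 pad (align 8)
@16: vx [8B, align 8] → 24
@24: z [22B, align 2] → 46
@46: score [22B, align 2] → 68
@68: ammo [2B, align 2] → 70
@70: y [1B, align 1] → 71
+1 tail pad (align 8)
size 72, align 8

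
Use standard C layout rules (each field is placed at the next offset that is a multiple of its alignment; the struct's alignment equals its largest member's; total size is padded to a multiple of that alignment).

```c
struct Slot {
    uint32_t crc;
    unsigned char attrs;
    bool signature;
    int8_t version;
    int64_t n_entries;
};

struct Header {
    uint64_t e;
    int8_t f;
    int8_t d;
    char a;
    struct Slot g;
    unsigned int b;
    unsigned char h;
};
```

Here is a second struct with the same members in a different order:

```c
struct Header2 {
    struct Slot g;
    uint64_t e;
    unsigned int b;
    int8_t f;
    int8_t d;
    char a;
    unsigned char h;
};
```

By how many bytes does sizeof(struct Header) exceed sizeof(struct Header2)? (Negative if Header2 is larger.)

8

Slot: @0: crc [4B, align 4] → 4; @4: attrs [1B, align 1] → 5; @5: signature [1B, align 1] → 6; @6: version [1B, align 1] → 7; +1 pad (align 8); @8: n_entries [8B, align 8] → 16; size 16, align 8
@0: e [8B, align 8] → 8
@8: f [1B, align 1] → 9
@9: d [1B, align 1] → 10
@10: a [1B, align 1] → 11
+5 pad (align 8)
@16: g [16B, align 8] → 32
@32: b [4B, align 4] → 36
@36: h [1B, align 1] → 37
+3 tail pad (align 8)
size 40, align 8
— Header2 —
@0: g [16B, align 8] → 16
@16: e [8B, align 8] → 24
@24: b [4B, align 4] → 28
@28: f [1B, align 1] → 29
@29: d [1B, align 1] → 30
@30: a [1B, align 1] → 31
@31: h [1B, align 1] → 32
size 32, align 8
40 − 32 = 8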